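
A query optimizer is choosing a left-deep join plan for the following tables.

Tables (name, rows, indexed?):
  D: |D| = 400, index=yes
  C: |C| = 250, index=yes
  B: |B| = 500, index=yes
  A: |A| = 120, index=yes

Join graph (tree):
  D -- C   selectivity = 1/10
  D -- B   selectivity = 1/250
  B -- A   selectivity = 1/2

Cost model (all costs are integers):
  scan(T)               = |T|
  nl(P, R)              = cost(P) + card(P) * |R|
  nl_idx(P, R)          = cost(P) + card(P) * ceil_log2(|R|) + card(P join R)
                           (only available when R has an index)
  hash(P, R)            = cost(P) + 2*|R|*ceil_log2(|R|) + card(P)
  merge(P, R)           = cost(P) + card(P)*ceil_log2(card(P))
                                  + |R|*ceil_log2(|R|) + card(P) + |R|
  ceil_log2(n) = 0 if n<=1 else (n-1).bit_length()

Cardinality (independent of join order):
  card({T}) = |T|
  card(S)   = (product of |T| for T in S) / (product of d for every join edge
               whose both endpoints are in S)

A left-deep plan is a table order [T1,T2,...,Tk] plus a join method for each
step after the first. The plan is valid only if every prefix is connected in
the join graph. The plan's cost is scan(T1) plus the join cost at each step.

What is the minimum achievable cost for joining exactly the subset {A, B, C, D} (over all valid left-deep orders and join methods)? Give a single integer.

31280

Selinger DP over subsets of {A,B,C,D}:
  {D}: scan cost=400, card=400
  {C}: scan cost=250, card=250
  {B}: scan cost=500, card=500
  {A}: scan cost=120, card=120
  {CD}: card=10000; try (C,hash)→4800, (D,merge)→6500, (C,merge)→6650, (D,hash)→7700, (D,nl_idx)→12500, (C,nl_idx)→13600 …(+2); best=4800 via (C,hash)
  {BD}: card=800; try (B,nl_idx)→4800, (D,nl_idx)→5800, (D,hash)→8200, (B,merge)→9400, (D,merge)→9500, (B,hash)→9800 …(+2); best=4800 via (B,nl_idx)
  {AB}: card=30000; try (A,hash)→2680, (B,merge)→6080, (A,merge)→6460, (B,hash)→9240, (B,nl_idx)→31200, (A,nl_idx)→34000 …(+2); best=2680 via (A,hash)
  {BCD}: card=20000; try (C,hash)→9600, (C,merge)→15850, (B,hash)→23800, (C,nl_idx)→31200, (B,nl_idx)→114800, (B,merge)→159800 …(+2); best=9600 via (C,hash)
  {ABD}: card=48000; try (A,hash)→7280, (A,merge)→14560, (D,hash)→39880, (A,nl_idx)→58400, (A,nl)→100800, (D,nl_idx)→320680 …(+2); best=7280 via (A,hash)
  {ABCD}: card=1200000; try (A,hash)→31280, (C,hash)→59280, (A,merge)→330560, (C,merge)→825530, (A,nl_idx)→1349600, (C,nl_idx)→1591280 …(+2); best=31280 via (A,hash)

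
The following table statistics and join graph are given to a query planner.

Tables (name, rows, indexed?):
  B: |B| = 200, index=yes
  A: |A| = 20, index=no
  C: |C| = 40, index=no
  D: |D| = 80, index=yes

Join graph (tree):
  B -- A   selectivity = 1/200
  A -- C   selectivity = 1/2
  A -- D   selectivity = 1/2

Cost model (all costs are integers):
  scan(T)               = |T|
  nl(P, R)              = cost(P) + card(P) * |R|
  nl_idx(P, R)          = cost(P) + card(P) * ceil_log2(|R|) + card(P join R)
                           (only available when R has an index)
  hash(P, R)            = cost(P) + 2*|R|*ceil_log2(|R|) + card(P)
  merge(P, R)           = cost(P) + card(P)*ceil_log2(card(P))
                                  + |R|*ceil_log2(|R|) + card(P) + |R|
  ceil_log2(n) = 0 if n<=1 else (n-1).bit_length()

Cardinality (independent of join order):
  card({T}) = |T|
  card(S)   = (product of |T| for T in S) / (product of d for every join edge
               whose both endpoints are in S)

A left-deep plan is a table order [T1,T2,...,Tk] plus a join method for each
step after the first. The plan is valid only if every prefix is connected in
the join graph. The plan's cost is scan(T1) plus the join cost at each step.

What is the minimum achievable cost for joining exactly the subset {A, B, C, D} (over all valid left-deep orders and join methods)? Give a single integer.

Selinger DP over subsets of {A,B,C,D}:
  {B}: scan cost=200, card=200
  {A}: scan cost=20, card=20
  {C}: scan cost=40, card=40
  {D}: scan cost=80, card=80
  {AB}: card=20; try (B,nl_idx)→200, (A,hash)→600, (B,merge)→1940, (A,merge)→2120, (B,hash)→3240, (B,nl)→4020 …(+1); best=200 via (B,nl_idx)
  {AC}: card=400; try (A,hash)→280, (C,merge)→420, (A,merge)→440, (C,hash)→520, (C,nl)→820, (A,nl)→840; best=280 via (A,hash)
  {AD}: card=800; try (A,hash)→360, (D,merge)→780, (A,merge)→840, (D,nl_idx)→960, (D,hash)→1160, (D,nl)→1620 …(+1); best=360 via (A,hash)
  {ABC}: card=400; try (C,merge)→600, (C,hash)→700, (C,nl)→1000, (B,hash)→3880, (B,nl_idx)→3880, (B,merge)→6080 …(+1); best=600 via (C,merge)
  {ABD}: card=800; try (D,merge)→960, (D,nl_idx)→1140, (D,hash)→1340, (D,nl)→1800, (B,hash)→4360, (B,nl_idx)→7560 …(+2); best=960 via (D,merge)
  {ACD}: card=16000; try (C,hash)→1640, (D,hash)→1800, (D,merge)→4920, (C,merge)→9440, (D,nl_idx)→19080, (D,nl)→32280 …(+1); best=1640 via (C,hash)
  {ABCD}: card=16000; try (D,hash)→2120, (C,hash)→2240, (D,merge)→5240, (C,merge)→10040, (D,nl_idx)→19400, (B,hash)→20840 …(+5); best=2120 via (D,hash)

2120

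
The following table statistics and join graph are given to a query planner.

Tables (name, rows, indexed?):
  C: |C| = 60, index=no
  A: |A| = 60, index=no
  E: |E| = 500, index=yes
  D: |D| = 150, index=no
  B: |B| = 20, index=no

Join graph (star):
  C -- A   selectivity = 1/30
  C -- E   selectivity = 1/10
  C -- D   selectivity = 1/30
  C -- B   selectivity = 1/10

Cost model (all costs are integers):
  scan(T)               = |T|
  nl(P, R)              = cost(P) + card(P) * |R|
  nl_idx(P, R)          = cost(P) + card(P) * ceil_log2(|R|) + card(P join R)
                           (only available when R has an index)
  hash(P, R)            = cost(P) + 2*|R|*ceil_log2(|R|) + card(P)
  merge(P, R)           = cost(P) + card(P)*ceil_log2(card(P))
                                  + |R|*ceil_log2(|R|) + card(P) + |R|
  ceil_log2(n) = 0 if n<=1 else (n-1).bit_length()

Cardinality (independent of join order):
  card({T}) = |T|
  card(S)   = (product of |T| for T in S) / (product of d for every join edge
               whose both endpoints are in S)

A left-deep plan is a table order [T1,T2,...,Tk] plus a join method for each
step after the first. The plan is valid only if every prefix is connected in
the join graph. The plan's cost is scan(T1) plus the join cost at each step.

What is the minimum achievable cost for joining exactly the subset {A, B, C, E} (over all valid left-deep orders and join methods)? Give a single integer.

8320

Selinger DP over subsets of {A,B,C,E}:
  {C}: scan cost=60, card=60
  {A}: scan cost=60, card=60
  {E}: scan cost=500, card=500
  {B}: scan cost=20, card=20
  {AC}: card=120; try (C,hash)→840, (A,hash)→840, (C,merge)→900, (A,merge)→900, (C,nl)→3660, (A,nl)→3660; best=840 via (C,hash)
  {CE}: card=3000; try (C,hash)→1720, (E,nl_idx)→3600, (E,merge)→5480, (C,merge)→5920, (E,hash)→9120, (E,nl)→30060 …(+1); best=1720 via (C,hash)
  {BC}: card=120; try (B,hash)→320, (C,merge)→560, (B,merge)→600, (C,hash)→760, (C,nl)→1220, (B,nl)→1260; best=320 via (B,hash)
  {ACE}: card=6000; try (A,hash)→5440, (E,merge)→6800, (E,nl_idx)→7920, (E,hash)→9960, (A,merge)→41140, (E,nl)→60840 …(+1); best=5440 via (A,hash)
  {ABC}: card=240; try (B,hash)→1160, (A,hash)→1160, (A,merge)→1700, (B,merge)→1920, (B,nl)→3240, (A,nl)→7520; best=1160 via (B,hash)
  {BCE}: card=6000; try (B,hash)→4920, (E,merge)→6280, (E,nl_idx)→7400, (E,hash)→9440, (B,merge)→40840, (E,nl)→60320 …(+1); best=4920 via (B,hash)
  {ABCE}: card=12000; try (E,merge)→8320, (E,hash)→10400, (B,hash)→11640, (A,hash)→11640, (E,nl_idx)→15320, (A,merge)→89340 …(+4); best=8320 via (E,merge)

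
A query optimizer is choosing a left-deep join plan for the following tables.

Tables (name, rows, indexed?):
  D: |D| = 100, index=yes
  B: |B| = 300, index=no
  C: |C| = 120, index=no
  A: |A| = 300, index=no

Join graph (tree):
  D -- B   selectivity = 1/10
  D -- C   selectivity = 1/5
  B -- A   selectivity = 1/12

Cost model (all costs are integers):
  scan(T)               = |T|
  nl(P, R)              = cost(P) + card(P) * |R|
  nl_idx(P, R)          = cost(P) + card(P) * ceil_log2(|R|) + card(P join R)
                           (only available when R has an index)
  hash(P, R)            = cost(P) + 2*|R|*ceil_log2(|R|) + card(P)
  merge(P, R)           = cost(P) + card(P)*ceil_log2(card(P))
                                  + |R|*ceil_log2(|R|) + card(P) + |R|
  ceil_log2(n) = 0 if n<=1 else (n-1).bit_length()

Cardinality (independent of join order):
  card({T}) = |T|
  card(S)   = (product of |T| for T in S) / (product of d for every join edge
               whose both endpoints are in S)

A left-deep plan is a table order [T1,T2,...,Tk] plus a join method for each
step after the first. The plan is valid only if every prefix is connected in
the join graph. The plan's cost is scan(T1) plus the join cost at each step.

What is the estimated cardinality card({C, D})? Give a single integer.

2400

Tables in S: C(120), D(100)
Edges inside S: D-C(d=5)
numerator = 120 * 100 = 12000
denominator = 5 = 5
card(S) = 12000 / 5 = 2400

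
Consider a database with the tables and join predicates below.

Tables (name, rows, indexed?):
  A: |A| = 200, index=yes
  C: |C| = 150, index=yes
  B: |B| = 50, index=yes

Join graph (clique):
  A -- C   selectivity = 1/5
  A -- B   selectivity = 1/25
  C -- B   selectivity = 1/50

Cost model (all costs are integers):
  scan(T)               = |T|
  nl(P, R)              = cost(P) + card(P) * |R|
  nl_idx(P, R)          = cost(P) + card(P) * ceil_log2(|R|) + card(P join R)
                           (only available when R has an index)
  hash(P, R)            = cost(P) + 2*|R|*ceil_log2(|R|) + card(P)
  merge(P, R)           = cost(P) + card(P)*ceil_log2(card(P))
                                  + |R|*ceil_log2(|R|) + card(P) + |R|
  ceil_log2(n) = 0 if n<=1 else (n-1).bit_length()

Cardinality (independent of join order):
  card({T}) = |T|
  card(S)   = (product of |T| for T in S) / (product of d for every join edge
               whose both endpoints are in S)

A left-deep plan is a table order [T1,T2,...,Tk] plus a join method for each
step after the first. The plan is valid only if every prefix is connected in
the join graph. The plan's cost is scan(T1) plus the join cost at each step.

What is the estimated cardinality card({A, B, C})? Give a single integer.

240

Tables in S: A(200), B(50), C(150)
Edges inside S: A-C(d=5), A-B(d=25), C-B(d=50)
numerator = 200 * 50 * 150 = 1500000
denominator = 5 * 25 * 50 = 6250
card(S) = 1500000 / 6250 = 240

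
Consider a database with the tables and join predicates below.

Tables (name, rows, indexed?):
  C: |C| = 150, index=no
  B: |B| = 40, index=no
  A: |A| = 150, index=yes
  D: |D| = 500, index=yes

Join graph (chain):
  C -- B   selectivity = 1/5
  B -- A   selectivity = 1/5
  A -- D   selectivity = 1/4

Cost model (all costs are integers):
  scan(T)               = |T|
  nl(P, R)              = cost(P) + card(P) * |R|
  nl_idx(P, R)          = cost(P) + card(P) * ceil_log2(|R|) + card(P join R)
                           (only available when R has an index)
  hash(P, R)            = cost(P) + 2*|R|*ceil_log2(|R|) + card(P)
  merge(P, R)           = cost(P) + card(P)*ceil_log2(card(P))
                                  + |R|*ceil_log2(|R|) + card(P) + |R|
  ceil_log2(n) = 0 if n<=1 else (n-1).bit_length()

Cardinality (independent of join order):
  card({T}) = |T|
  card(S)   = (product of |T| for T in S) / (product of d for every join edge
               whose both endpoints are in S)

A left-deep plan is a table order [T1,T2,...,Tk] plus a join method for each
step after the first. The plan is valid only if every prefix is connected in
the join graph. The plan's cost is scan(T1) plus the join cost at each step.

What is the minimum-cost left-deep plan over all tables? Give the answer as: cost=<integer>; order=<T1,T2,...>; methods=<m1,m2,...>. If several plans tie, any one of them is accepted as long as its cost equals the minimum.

cost=49380; order=A,B,C,D; methods=hash,hash,hash

Selinger DP (subsets sized 1..n):
  {C}: scan cost=150, card=150
  {B}: scan cost=40, card=40
  {A}: scan cost=150, card=150
  {D}: scan cost=500, card=500
  {BC}: card=1200; try (B,hash)→780, (C,merge)→1670, (B,merge)→1780, (C,hash)→2480, (C,nl)→6040, (B,nl)→6150; best=780 via (B,hash)
  {AB}: card=1200; try (B,hash)→780, (A,nl_idx)→1560, (A,merge)→1670, (B,merge)→1780, (A,hash)→2480, (A,nl)→6040 …(+1); best=780 via (B,hash)
  {AD}: card=18750; try (A,hash)→3400, (D,merge)→6500, (A,merge)→6850, (D,hash)→9300, (D,nl_idx)→20250, (A,nl_idx)→23250 …(+2); best=3400 via (A,hash)
  {ABC}: card=36000; try (C,hash)→4380, (A,hash)→4380, (C,merge)→16530, (A,merge)→16530, (A,nl_idx)→46380, (C,nl)→180780 …(+1); best=4380 via (C,hash)
  {ABD}: card=150000; try (D,hash)→10980, (D,merge)→20180, (B,hash)→22630, (D,nl_idx)→161580, (B,merge)→303680, (D,nl)→600780 …(+1); best=10980 via (D,hash)
  {ABCD}: card=4500000; try (D,hash)→49380, (C,hash)→163380, (D,merge)→621380, (C,merge)→2862330, (D,nl_idx)→4828380, (D,nl)→18004380 …(+1); best=49380 via (D,hash)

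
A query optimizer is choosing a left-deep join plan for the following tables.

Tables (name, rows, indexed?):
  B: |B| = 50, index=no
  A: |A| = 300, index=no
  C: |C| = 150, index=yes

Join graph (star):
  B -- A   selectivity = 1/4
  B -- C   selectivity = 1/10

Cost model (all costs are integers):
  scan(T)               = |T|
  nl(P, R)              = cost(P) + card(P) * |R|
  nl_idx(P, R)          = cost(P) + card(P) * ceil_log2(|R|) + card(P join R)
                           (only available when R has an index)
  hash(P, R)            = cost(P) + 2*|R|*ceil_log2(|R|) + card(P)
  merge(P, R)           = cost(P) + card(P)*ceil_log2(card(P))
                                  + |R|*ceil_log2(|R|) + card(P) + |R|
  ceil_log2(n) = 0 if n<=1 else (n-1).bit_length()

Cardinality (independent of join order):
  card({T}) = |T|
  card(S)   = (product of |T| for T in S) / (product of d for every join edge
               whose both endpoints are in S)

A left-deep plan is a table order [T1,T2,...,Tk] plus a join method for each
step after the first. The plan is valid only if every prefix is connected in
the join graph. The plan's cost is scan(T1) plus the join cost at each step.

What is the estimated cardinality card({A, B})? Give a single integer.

3750

Tables in S: A(300), B(50)
Edges inside S: B-A(d=4)
numerator = 300 * 50 = 15000
denominator = 4 = 4
card(S) = 15000 / 4 = 3750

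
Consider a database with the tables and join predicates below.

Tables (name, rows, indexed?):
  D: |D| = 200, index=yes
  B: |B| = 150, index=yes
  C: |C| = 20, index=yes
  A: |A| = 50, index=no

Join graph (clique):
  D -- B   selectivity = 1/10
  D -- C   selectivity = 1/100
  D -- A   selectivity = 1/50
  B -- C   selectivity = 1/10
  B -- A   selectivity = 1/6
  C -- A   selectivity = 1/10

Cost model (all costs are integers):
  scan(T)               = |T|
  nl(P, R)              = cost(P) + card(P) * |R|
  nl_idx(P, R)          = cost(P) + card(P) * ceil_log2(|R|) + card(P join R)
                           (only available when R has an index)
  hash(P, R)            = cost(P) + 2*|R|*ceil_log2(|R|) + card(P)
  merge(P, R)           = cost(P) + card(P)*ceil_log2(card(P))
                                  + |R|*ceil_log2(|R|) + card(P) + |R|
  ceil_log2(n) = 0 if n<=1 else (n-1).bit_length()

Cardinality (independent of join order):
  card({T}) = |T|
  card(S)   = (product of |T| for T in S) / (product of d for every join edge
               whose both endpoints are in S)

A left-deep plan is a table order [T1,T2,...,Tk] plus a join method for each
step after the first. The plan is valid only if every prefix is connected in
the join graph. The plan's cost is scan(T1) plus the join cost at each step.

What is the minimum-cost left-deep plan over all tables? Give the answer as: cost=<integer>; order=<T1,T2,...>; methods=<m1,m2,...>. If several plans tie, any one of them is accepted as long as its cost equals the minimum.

cost=883; order=C,D,A,B; methods=nl_idx,merge,nl_idx

Selinger DP (subsets sized 1..n):
  {D}: scan cost=200, card=200
  {B}: scan cost=150, card=150
  {C}: scan cost=20, card=20
  {A}: scan cost=50, card=50
  {BD}: card=3000; try (B,hash)→2800, (D,merge)→3300, (B,merge)→3350, (D,hash)→3500, (D,nl_idx)→4350, (B,nl_idx)→4800 …(+2); best=2800 via (B,hash)
  {CD}: card=40; try (D,nl_idx)→220, (C,hash)→600, (C,nl_idx)→1240, (D,merge)→1940, (C,merge)→2120, (D,hash)→3240 …(+2); best=220 via (D,nl_idx)
  {AD}: card=200; try (D,nl_idx)→650, (A,hash)→1000, (D,merge)→2200, (A,merge)→2350, (D,hash)→3300, (D,nl)→10050 …(+1); best=650 via (D,nl_idx)
  {BC}: card=300; try (B,nl_idx)→480, (C,hash)→500, (C,nl_idx)→1200, (B,merge)→1490, (C,merge)→1620, (B,hash)→2440 …(+2); best=480 via (B,nl_idx)
  {AB}: card=1250; try (A,hash)→900, (B,nl_idx)→1700, (B,merge)→1750, (A,merge)→1850, (B,hash)→2500, (B,nl)→7550 …(+1); best=900 via (A,hash)
  {AC}: card=100; try (C,hash)→300, (C,nl_idx)→400, (A,merge)→490, (C,merge)→520, (A,hash)→640, (A,nl)→1020 …(+1); best=300 via (C,hash)
  {BCD}: card=60; try (B,nl_idx)→600, (B,merge)→1850, (B,hash)→2660, (D,nl_idx)→2940, (D,hash)→3980, (D,merge)→5280 …(+6); best=600 via (B,nl_idx)
  {ABD}: card=500; try (B,nl_idx)→2750, (B,hash)→3250, (B,merge)→3800, (D,hash)→5350, (A,hash)→6400, (D,nl_idx)→11400 …(+5); best=2750 via (B,nl_idx)
  {ACD}: card=4; try (A,merge)→850, (A,hash)→860, (C,hash)→1050, (D,nl_idx)→1104, (C,nl_idx)→1654, (A,nl)→2220 …(+5); best=850 via (A,merge)
  {ABC}: card=250; try (B,nl_idx)→1350, (A,hash)→1380, (C,hash)→2350, (B,merge)→2450, (B,hash)→2800, (A,merge)→3830 …(+5); best=1350 via (B,nl_idx)
  {ABCD}: card=1; try (B,nl_idx)→883, (A,hash)→1260, (A,merge)→1370, (B,nl)→1450, (B,merge)→2212, (B,hash)→3254 …(+9); best=883 via (B,nl_idx)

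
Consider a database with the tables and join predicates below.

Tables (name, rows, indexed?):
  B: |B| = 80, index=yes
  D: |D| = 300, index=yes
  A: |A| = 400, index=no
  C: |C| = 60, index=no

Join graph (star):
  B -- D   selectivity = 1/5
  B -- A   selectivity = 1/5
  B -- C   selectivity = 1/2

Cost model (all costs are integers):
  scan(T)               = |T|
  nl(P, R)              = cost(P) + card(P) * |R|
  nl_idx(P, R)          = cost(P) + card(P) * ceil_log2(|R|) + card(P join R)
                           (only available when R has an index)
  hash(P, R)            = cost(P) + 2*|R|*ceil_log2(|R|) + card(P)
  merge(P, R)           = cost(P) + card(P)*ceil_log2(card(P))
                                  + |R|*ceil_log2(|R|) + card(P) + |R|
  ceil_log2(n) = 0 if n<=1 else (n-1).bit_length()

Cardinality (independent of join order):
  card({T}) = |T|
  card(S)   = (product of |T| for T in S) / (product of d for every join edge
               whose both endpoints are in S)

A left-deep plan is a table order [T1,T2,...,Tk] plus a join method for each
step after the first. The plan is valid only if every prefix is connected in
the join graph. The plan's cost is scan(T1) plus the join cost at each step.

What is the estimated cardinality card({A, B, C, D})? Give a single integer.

Tables in S: A(400), B(80), C(60), D(300)
Edges inside S: B-D(d=5), B-A(d=5), B-C(d=2)
numerator = 400 * 80 * 60 * 300 = 576000000
denominator = 5 * 5 * 2 = 50
card(S) = 576000000 / 50 = 11520000

11520000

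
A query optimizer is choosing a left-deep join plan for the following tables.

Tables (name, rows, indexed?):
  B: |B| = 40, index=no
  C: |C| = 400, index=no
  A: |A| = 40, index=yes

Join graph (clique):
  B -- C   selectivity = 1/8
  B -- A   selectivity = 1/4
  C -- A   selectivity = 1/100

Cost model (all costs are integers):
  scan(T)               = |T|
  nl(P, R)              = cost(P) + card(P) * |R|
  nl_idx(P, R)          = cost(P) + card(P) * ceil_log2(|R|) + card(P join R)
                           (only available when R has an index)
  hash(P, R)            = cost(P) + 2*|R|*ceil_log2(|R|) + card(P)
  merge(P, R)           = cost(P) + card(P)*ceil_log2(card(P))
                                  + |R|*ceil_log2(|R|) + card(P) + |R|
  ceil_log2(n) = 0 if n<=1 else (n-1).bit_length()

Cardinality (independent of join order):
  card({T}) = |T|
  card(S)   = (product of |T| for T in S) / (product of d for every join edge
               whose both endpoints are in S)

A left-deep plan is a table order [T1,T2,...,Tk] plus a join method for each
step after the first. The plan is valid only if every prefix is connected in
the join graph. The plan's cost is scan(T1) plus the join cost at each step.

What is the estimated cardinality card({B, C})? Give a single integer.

Tables in S: B(40), C(400)
Edges inside S: B-C(d=8)
numerator = 40 * 400 = 16000
denominator = 8 = 8
card(S) = 16000 / 8 = 2000

2000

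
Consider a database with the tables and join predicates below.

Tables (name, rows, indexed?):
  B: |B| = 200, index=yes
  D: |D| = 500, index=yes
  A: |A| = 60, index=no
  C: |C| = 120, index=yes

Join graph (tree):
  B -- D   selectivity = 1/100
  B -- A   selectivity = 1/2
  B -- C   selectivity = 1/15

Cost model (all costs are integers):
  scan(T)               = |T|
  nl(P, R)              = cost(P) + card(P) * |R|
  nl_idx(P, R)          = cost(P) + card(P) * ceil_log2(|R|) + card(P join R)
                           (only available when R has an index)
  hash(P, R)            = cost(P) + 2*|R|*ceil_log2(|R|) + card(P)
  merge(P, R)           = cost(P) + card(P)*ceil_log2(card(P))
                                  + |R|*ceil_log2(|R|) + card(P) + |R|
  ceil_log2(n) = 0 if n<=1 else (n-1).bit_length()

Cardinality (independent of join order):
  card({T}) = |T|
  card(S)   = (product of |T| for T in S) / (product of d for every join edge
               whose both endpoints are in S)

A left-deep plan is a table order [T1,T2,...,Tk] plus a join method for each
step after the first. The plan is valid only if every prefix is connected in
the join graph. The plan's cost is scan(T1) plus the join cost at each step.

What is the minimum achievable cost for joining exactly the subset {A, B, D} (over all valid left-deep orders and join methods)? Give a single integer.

4720

Selinger DP over subsets of {A,B,D}:
  {B}: scan cost=200, card=200
  {D}: scan cost=500, card=500
  {A}: scan cost=60, card=60
  {BD}: card=1000; try (D,nl_idx)→3000, (B,hash)→4200, (B,nl_idx)→5500, (D,merge)→7000, (B,merge)→7300, (D,hash)→9400 …(+2); best=3000 via (D,nl_idx)
  {AB}: card=6000; try (A,hash)→1120, (B,merge)→2280, (A,merge)→2420, (B,hash)→3320, (B,nl_idx)→6540, (B,nl)→12060 …(+1); best=1120 via (A,hash)
  {ABD}: card=30000; try (A,hash)→4720, (A,merge)→14420, (D,hash)→16120, (A,nl)→63000, (D,nl_idx)→85120, (D,merge)→90120 …(+1); best=4720 via (A,hash)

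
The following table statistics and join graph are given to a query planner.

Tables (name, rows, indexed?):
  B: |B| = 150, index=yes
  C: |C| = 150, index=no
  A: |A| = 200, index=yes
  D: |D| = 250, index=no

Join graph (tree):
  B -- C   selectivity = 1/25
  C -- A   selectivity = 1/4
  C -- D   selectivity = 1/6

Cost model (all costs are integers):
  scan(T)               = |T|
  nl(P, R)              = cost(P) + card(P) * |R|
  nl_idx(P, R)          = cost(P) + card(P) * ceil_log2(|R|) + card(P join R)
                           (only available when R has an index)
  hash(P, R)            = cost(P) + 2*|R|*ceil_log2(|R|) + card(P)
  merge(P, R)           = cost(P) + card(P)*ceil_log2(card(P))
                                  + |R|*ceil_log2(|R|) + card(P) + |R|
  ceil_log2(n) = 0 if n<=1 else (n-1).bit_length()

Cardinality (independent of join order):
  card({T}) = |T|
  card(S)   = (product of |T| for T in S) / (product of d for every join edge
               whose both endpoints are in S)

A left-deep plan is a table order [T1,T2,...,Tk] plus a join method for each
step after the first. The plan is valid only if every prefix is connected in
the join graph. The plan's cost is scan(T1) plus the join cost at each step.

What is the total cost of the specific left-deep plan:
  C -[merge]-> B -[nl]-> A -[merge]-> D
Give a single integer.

step 1: scan C: cost=150, card=150
step 2: join B via merge
    card(P join B) = 150*150/(25) = 900
    cost = 150 + 150*8 + 150*8 + 150 + 150 = 2850
step 3: join A via nl
    card(P join A) = 900*200/(4) = 45000
    cost = 2850 + 900*200 = 182850
step 4: join D via merge
    card(P join D) = 45000*250/(6) = 1875000
    cost = 182850 + 45000*16 + 250*8 + 45000 + 250 = 950100

950100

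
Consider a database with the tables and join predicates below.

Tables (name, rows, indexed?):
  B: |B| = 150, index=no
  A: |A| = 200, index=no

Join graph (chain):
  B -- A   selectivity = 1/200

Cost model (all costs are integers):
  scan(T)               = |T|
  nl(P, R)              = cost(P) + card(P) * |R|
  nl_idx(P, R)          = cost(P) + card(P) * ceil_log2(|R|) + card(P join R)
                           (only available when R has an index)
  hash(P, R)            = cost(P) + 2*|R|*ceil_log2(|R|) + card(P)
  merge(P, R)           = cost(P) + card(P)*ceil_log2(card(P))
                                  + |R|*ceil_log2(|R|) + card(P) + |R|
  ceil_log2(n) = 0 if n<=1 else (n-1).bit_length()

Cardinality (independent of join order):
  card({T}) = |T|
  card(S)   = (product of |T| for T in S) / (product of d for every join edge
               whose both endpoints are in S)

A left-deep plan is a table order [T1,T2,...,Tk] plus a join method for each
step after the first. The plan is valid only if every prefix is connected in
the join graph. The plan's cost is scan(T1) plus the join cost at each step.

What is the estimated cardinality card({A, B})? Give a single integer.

Tables in S: A(200), B(150)
Edges inside S: B-A(d=200)
numerator = 200 * 150 = 30000
denominator = 200 = 200
card(S) = 30000 / 200 = 150

150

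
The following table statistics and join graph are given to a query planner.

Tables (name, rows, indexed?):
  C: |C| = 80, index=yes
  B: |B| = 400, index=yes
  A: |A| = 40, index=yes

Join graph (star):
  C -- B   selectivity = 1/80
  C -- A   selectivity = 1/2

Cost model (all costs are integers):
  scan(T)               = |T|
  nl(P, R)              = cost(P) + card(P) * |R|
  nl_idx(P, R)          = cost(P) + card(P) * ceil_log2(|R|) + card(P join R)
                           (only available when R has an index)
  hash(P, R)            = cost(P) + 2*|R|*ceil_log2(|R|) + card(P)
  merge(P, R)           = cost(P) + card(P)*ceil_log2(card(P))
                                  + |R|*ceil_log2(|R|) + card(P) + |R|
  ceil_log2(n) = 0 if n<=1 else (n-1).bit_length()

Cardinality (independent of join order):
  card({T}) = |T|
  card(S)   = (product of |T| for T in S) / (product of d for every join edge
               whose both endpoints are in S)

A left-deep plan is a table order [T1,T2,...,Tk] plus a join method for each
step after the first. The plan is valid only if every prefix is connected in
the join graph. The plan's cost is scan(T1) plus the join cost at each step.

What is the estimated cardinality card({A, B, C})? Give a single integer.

Tables in S: A(40), B(400), C(80)
Edges inside S: C-B(d=80), C-A(d=2)
numerator = 40 * 400 * 80 = 1280000
denominator = 80 * 2 = 160
card(S) = 1280000 / 160 = 8000

8000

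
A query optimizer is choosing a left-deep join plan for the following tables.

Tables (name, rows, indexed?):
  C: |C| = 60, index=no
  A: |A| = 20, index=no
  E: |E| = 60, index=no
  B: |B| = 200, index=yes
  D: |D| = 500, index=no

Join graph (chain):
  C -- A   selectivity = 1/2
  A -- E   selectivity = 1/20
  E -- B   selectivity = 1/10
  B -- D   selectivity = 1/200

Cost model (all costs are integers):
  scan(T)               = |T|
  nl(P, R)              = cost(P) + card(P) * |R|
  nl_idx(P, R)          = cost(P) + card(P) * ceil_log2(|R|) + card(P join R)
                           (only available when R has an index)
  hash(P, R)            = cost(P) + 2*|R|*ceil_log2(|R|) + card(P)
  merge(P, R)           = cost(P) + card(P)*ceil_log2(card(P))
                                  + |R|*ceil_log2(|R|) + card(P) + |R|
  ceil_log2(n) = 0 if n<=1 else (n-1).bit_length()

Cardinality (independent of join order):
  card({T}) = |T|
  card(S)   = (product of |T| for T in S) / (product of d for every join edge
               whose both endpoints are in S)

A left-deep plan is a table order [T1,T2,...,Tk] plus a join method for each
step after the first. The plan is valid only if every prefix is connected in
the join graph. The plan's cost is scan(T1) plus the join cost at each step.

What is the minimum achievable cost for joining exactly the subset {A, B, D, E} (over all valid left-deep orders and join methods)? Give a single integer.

8620

Selinger DP over subsets of {A,B,D,E}:
  {A}: scan cost=20, card=20
  {E}: scan cost=60, card=60
  {B}: scan cost=200, card=200
  {D}: scan cost=500, card=500
  {AE}: card=60; try (A,hash)→320, (E,merge)→560, (A,merge)→600, (E,hash)→760, (E,nl)→1220, (A,nl)→1260; best=320 via (A,hash)
  {BE}: card=1200; try (E,hash)→1120, (B,nl_idx)→1740, (B,merge)→2280, (E,merge)→2420, (B,hash)→3320, (B,nl)→12060 …(+1); best=1120 via (E,hash)
  {BD}: card=500; try (B,hash)→4200, (B,nl_idx)→5000, (D,merge)→7000, (B,merge)→7300, (D,hash)→9400, (D,nl)→100200 …(+1); best=4200 via (B,hash)
  {ABE}: card=1200; try (B,nl_idx)→2000, (A,hash)→2520, (B,merge)→2540, (B,hash)→3580, (B,nl)→12320, (A,merge)→15640 …(+1); best=2000 via (B,nl_idx)
  {BDE}: card=3000; try (E,hash)→5420, (E,merge)→9620, (D,hash)→11320, (D,merge)→20520, (E,nl)→34200, (D,nl)→601120; best=5420 via (E,hash)
  {ABDE}: card=3000; try (A,hash)→8620, (D,hash)→12200, (D,merge)→21400, (A,merge)→44540, (A,nl)→65420, (D,nl)→602000; best=8620 via (A,hash)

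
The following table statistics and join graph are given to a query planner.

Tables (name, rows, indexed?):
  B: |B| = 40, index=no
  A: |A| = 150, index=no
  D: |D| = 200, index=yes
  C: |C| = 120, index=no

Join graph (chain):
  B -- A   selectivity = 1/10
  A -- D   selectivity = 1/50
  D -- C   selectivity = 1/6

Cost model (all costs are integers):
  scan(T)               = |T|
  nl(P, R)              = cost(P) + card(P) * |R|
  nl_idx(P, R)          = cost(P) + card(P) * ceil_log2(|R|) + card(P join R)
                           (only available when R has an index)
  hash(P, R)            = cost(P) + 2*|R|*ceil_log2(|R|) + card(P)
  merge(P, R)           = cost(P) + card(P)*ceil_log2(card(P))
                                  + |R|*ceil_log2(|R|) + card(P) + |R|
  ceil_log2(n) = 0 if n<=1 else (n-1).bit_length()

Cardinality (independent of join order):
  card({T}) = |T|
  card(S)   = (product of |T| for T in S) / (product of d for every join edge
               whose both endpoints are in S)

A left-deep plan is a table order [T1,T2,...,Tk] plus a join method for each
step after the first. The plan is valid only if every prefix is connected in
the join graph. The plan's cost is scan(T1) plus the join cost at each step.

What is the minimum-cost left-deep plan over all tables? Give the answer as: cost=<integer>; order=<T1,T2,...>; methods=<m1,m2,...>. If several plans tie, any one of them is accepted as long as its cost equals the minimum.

Selinger DP (subsets sized 1..n):
  {B}: scan cost=40, card=40
  {A}: scan cost=150, card=150
  {D}: scan cost=200, card=200
  {C}: scan cost=120, card=120
  {AB}: card=600; try (B,hash)→780, (A,merge)→1670, (B,merge)→1780, (A,hash)→2480, (A,nl)→6040, (B,nl)→6150; best=780 via (B,hash)
  {AD}: card=600; try (D,nl_idx)→1950, (A,hash)→2800, (D,merge)→3300, (A,merge)→3350, (D,hash)→3500, (D,nl)→30150 …(+1); best=1950 via (D,nl_idx)
  {CD}: card=4000; try (C,hash)→2080, (D,merge)→2880, (C,merge)→2960, (D,hash)→3440, (D,nl_idx)→5080, (D,nl)→24120 …(+1); best=2080 via (C,hash)
  {ABD}: card=2400; try (B,hash)→3030, (D,hash)→4580, (D,nl_idx)→7980, (B,merge)→8830, (D,merge)→9180, (B,nl)→25950 …(+1); best=3030 via (B,hash)
  {ACD}: card=12000; try (C,hash)→4230, (A,hash)→8480, (C,merge)→9510, (A,merge)→55430, (C,nl)→73950, (A,nl)→602080; best=4230 via (C,hash)
  {ABCD}: card=48000; try (C,hash)→7110, (B,hash)→16710, (C,merge)→35190, (B,merge)→184510, (C,nl)→291030, (B,nl)→484230; best=7110 via (C,hash)

cost=7110; order=A,D,B,C; methods=nl_idx,hash,hash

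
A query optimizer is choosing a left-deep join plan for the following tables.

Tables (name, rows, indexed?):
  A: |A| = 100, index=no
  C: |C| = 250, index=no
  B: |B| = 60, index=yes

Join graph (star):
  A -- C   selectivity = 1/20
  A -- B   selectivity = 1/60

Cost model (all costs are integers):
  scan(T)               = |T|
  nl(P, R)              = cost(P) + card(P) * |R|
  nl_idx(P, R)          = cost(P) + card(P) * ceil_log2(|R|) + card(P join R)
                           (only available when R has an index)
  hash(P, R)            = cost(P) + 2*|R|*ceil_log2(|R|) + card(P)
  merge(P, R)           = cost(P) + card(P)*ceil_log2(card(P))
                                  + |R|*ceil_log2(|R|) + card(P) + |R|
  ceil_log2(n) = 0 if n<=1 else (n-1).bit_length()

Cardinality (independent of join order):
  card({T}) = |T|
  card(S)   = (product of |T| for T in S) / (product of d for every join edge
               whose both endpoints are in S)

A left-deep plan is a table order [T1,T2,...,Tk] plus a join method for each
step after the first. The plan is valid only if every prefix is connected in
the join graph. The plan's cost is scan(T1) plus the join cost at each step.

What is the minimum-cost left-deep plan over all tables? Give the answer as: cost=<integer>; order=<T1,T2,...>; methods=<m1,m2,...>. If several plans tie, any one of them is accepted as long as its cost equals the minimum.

Selinger DP (subsets sized 1..n):
  {A}: scan cost=100, card=100
  {C}: scan cost=250, card=250
  {B}: scan cost=60, card=60
  {AC}: card=1250; try (A,hash)→1900, (C,merge)→3150, (A,merge)→3300, (C,hash)→4200, (C,nl)→25100, (A,nl)→25250; best=1900 via (A,hash)
  {AB}: card=100; try (B,nl_idx)→800, (B,hash)→920, (A,merge)→1280, (B,merge)→1320, (A,hash)→1520, (A,nl)→6060 …(+1); best=800 via (B,nl_idx)
  {ABC}: card=1250; try (C,merge)→3850, (B,hash)→3870, (C,hash)→4900, (B,nl_idx)→10650, (B,merge)→17320, (C,nl)→25800 …(+1); best=3850 via (C,merge)

cost=3850; order=A,B,C; methods=nl_idx,merge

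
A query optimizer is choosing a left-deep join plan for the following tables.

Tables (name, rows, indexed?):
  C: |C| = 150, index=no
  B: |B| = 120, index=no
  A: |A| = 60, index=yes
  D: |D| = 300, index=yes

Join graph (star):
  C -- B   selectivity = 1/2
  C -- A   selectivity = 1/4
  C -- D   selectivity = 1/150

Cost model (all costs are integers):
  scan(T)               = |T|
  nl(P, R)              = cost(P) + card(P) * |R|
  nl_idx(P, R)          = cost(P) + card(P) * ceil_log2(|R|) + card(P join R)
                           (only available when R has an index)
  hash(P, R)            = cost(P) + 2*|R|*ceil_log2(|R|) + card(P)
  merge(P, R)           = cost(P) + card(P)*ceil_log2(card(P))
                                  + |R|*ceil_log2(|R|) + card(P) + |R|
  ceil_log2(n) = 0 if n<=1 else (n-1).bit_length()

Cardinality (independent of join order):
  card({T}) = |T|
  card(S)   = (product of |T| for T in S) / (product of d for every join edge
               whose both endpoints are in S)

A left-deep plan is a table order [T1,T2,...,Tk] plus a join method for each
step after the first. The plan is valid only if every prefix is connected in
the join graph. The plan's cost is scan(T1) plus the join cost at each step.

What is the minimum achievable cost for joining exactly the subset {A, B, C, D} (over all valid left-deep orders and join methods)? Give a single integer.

Selinger DP over subsets of {A,B,C,D}:
  {C}: scan cost=150, card=150
  {B}: scan cost=120, card=120
  {A}: scan cost=60, card=60
  {D}: scan cost=300, card=300
  {BC}: card=9000; try (B,hash)→1980, (C,merge)→2430, (B,merge)→2460, (C,hash)→2640, (C,nl)→18120, (B,nl)→18150; best=1980 via (B,hash)
  {AC}: card=2250; try (A,hash)→1020, (C,merge)→1830, (A,merge)→1920, (C,hash)→2520, (A,nl_idx)→3300, (C,nl)→9060 …(+1); best=1020 via (A,hash)
  {CD}: card=300; try (D,nl_idx)→1800, (C,hash)→3000, (D,merge)→4500, (C,merge)→4650, (D,hash)→5700, (D,nl)→45150 …(+1); best=1800 via (D,nl_idx)
  {ABC}: card=135000; try (B,hash)→4950, (A,hash)→11700, (B,merge)→31230, (A,merge)→137400, (A,nl_idx)→190980, (B,nl)→271020 …(+1); best=4950 via (B,hash)
  {BCD}: card=18000; try (B,hash)→3780, (B,merge)→5760, (D,hash)→16380, (B,nl)→37800, (D,nl_idx)→100980, (D,merge)→139980 …(+1); best=3780 via (B,hash)
  {ACD}: card=4500; try (A,hash)→2820, (A,merge)→5220, (A,nl_idx)→8100, (D,hash)→8670, (A,nl)→19800, (D,nl_idx)→25770 …(+2); best=2820 via (A,hash)
  {ABCD}: card=270000; try (B,hash)→9000, (A,hash)→22500, (B,merge)→66780, (D,hash)→145350, (A,merge)→292200, (A,nl_idx)→381780 …(+5); best=9000 via (B,hash)

9000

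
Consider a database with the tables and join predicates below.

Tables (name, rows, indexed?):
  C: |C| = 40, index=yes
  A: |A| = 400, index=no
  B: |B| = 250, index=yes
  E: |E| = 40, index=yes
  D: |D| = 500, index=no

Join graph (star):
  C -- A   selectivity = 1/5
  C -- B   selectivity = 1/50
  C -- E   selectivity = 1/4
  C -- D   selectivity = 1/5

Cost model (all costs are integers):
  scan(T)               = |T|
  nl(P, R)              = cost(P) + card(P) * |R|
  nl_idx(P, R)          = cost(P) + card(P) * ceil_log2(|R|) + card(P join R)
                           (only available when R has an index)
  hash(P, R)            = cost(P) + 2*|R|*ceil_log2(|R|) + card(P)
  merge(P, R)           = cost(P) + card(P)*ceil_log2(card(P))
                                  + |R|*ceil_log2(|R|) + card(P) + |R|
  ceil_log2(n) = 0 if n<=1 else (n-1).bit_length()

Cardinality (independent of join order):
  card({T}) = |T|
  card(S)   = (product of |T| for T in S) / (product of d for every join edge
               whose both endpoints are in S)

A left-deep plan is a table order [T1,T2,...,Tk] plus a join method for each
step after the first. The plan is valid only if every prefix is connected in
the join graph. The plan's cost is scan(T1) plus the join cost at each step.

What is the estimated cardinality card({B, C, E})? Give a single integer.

Tables in S: B(250), C(40), E(40)
Edges inside S: C-B(d=50), C-E(d=4)
numerator = 250 * 40 * 40 = 400000
denominator = 50 * 4 = 200
card(S) = 400000 / 200 = 2000

2000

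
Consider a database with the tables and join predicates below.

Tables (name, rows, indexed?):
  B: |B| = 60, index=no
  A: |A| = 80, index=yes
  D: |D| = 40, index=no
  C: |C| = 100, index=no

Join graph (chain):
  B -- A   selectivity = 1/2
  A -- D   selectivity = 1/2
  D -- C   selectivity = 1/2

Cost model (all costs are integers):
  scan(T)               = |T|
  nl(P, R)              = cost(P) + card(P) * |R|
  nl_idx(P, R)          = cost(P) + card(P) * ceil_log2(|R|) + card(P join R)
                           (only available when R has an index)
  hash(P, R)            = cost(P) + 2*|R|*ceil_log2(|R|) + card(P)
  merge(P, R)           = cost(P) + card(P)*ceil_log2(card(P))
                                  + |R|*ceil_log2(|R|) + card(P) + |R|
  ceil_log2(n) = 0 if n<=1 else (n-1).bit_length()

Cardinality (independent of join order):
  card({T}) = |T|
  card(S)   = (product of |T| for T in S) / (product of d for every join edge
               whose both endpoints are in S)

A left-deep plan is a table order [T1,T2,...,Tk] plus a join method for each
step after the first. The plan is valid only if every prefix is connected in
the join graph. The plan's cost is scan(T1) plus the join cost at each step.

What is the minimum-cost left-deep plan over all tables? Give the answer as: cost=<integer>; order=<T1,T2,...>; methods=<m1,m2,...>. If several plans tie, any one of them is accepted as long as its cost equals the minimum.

cost=52360; order=A,D,B,C; methods=hash,hash,hash

Selinger DP (subsets sized 1..n):
  {B}: scan cost=60, card=60
  {A}: scan cost=80, card=80
  {D}: scan cost=40, card=40
  {C}: scan cost=100, card=100
  {AB}: card=2400; try (B,hash)→880, (A,merge)→1120, (B,merge)→1140, (A,hash)→1240, (A,nl_idx)→2880, (A,nl)→4860 …(+1); best=880 via (B,hash)
  {AD}: card=1600; try (D,hash)→640, (A,merge)→960, (D,merge)→1000, (A,hash)→1200, (A,nl_idx)→1920, (A,nl)→3240 …(+1); best=640 via (D,hash)
  {CD}: card=2000; try (D,hash)→680, (C,merge)→1120, (D,merge)→1180, (C,hash)→1480, (C,nl)→4040, (D,nl)→4100; best=680 via (D,hash)
  {ABD}: card=48000; try (B,hash)→2960, (D,hash)→3760, (B,merge)→20260, (D,merge)→32360, (B,nl)→96640, (D,nl)→96880; best=2960 via (B,hash)
  {ACD}: card=80000; try (C,hash)→3640, (A,hash)→3800, (C,merge)→20640, (A,merge)→25320, (A,nl_idx)→94680, (C,nl)→160640 …(+1); best=3640 via (C,hash)
  {ABCD}: card=2400000; try (C,hash)→52360, (B,hash)→84360, (C,merge)→819760, (B,merge)→1444060, (C,nl)→4802960, (B,nl)→4803640; best=52360 via (C,hash)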